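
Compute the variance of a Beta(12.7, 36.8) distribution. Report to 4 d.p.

μ = 12.7/49.5 = 0.256566; Var = μ(1−μ)/(α+β+1) = 0.1907397/50.5 = 0.0038.

0.0038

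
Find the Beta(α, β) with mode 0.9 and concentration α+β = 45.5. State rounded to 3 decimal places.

Since the density peak of Beta(α,β) is at (α−1)/(α+β−2),
α = 1 + 0.9(45.5−2) = 40.150 and β = 45.5 − 40.150 = 5.350.

α = 40.150, β = 5.350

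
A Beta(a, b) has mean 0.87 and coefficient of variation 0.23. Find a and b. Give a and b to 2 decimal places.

Var = (CV·μ)² = (0.23×0.87)² = 0.040040.
a+b = μ(1−μ)/Var − 1 = 0.1131/0.040040 − 1 = 1.8247.
Thus a = 0.87·1.8247 = 1.59 and b = 0.13·1.8247 = 0.24.

a = 1.59, b = 0.24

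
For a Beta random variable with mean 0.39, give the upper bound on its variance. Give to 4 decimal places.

0.2379

For fixed mean μ the Beta variance is μ(1−μ)/(α+β+1), increasing as α+β decreases.
Its least upper bound (not attained) is μ(1−μ) = 0.39·0.61 = 0.2379.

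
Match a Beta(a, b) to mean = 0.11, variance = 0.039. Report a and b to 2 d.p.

a = 0.17, b = 1.34

By moment matching, a+b = μ(1−μ)/σ² − 1 = (0.11·0.89)/0.039 − 1 = 2.5103 − 1 = 1.5103.
Since a/(a+b) = μ, a = 0.11·1.5103 = 0.17 and b = 0.89·1.5103 = 1.34.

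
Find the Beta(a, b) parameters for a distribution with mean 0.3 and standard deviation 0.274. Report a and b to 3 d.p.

σ² = 0.274² = 0.075076.
With s = a+b, Var = μ(1−μ)/(s+1), so s+1 = (0.3×0.7)/0.075076 = 2.7972 and s = 1.7972.
a = μs = 0.539, b = (1−μ)s = 1.258.

a = 0.539, b = 1.258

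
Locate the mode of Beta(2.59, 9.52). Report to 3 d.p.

0.157

With α,β > 1, mode = (α−1)/(α+β−2) = 1.59/10.11 = 0.157.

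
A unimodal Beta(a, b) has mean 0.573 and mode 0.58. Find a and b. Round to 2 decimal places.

a = 13.10, b = 9.76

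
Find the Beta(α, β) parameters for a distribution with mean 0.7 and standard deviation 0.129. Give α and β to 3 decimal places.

First σ² = 0.016641. Setting α = μn, β = (1−μ)n with n = α+β,
μ(1−μ)/(n+1) = 0.016641 ⇒ n+1 = 0.21/0.016641 = 12.6194 ⇒ n = 11.6194.
Hence α = 0.7×11.6194 = 8.134, β = 0.3×11.6194 = 3.486.

α = 8.134, β = 3.486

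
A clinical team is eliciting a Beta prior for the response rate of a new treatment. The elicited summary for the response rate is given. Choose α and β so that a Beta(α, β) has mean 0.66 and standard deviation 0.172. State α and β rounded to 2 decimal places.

α = 4.35, β = 2.24

σ² = 0.172² = 0.029584.
With s = α+β, Var = μ(1−μ)/(s+1), so s+1 = (0.66×0.34)/0.029584 = 7.5852 and s = 6.5852.
α = μs = 4.35, β = (1−μ)s = 2.24.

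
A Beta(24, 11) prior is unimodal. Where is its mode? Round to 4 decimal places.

With α,β > 1, mode = (α−1)/(α+β−2) = 23/33 = 0.6970.

0.6970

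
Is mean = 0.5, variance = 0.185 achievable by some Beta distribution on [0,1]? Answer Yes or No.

Yes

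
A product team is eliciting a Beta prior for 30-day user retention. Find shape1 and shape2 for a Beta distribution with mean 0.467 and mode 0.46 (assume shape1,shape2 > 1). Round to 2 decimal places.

With s = shape1+shape2: μ = shape1/s and mode = (shape1−1)/(s−2). Eliminating shape1 = μs,
μs − 1 = m(s−2) ⇒ s(μ−m) = 1−2m ⇒ s = 0.08/0.007 = 11.4286.
So shape1 = μs = 5.34, shape2 = (1−μ)s = 6.09.

shape1 = 5.34, shape2 = 6.09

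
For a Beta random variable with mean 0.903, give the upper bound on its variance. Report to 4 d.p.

Var = μ(1−μ)/(α+β+1), which approaches μ(1−μ) as α+β → 0.
So the supremum is μ(1−μ) = 0.903×0.097 = 0.0876.

0.0876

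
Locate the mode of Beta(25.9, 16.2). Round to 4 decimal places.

0.6209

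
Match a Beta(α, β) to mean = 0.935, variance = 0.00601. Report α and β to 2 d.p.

α = 8.52, β = 0.59

Write ν = α+β; then α = μν and Var = μ(1−μ)/(ν+1).
ν = μ(1−μ)/Var − 1 = 0.060775/0.00601 − 1 = 9.1123.
α = 0.935·9.1123 = 8.52, β = 0.065·9.1123 = 0.59.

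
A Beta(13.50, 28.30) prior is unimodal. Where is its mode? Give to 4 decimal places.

With α,β > 1, mode = (α−1)/(α+β−2) = 12.50/39.80 = 0.3141.

0.3141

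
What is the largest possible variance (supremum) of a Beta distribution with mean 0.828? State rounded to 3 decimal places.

0.142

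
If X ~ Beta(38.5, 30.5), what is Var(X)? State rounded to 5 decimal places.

Var = αβ/[(α+β)²(α+β+1)] = (38.5×30.5)/(69.0²×70.0) = 1174.25/333270.000 = 0.00352.

0.00352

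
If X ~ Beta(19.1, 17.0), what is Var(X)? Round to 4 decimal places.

0.0067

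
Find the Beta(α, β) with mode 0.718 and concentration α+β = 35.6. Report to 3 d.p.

α = 25.125, β = 10.475

Since the density peak of Beta(α,β) is at (α−1)/(α+β−2),
α = 1 + 0.718(35.6−2) = 25.125 and β = 35.6 − 25.125 = 10.475.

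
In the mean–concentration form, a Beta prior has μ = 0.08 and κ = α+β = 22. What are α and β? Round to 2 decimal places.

α = 1.76, β = 20.24

Split κ in proportion μ : (1−μ): α = 0.08·22 = 1.76, β = 22 − 1.76 = 20.24.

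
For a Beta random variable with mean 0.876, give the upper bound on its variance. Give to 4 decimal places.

For fixed mean μ the Beta variance is μ(1−μ)/(α+β+1), increasing as α+β decreases.
Its least upper bound (not attained) is μ(1−μ) = 0.876·0.124 = 0.1086.

0.1086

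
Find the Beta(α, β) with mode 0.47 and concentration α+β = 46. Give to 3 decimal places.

α = 21.680, β = 24.320

Since the density peak of Beta(α,β) is at (α−1)/(α+β−2),
α = 1 + 0.47(46−2) = 21.680 and β = 46 − 21.680 = 24.320.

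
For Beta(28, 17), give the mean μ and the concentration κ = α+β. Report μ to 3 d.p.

μ = 0.622, κ = 45

κ = α+β = 28+17 = 45; μ = α/κ = 28/45 = 0.622.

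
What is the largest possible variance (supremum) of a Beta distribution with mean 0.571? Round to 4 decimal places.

For fixed mean μ the Beta variance is μ(1−μ)/(α+β+1), increasing as α+β decreases.
Its least upper bound (not attained) is μ(1−μ) = 0.571·0.429 = 0.2450.

0.2450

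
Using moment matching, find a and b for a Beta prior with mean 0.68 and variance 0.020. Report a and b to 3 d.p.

a = 6.718, b = 3.162

Write ν = a+b; then a = μν and Var = μ(1−μ)/(ν+1).
ν = μ(1−μ)/Var − 1 = 0.2176/0.020 − 1 = 9.8800.
a = 0.68·9.8800 = 6.718, b = 0.32·9.8800 = 3.162.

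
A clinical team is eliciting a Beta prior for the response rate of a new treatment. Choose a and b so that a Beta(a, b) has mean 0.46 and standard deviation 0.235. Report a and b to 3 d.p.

a = 1.609, b = 1.889

σ² = 0.235² = 0.055225.
With s = a+b, Var = μ(1−μ)/(s+1), so s+1 = (0.46×0.54)/0.055225 = 4.4980 and s = 3.4980.
a = μs = 1.609, b = (1−μ)s = 1.889.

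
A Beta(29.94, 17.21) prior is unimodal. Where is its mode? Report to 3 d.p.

0.641

With α,β > 1, mode = (α−1)/(α+β−2) = 28.94/45.15 = 0.641.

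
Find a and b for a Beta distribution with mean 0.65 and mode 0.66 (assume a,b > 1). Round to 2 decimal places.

a = 20.80, b = 11.20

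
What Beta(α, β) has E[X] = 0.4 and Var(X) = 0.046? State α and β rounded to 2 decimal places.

α = 1.69, β = 2.53

Let s = α+β. The Beta variance is μ(1−μ)/(s+1).
So s+1 = μ(1−μ)/σ² = (0.4×0.6)/0.046 = 0.24/0.046 = 5.2174, giving s = 4.2174.
Then α = μs = 0.4×4.2174 = 1.69 and β = (1−μ)s = 0.6×4.2174 = 2.53.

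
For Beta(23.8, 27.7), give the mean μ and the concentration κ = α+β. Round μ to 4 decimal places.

μ = 0.4621, κ = 51.5

κ = α+β = 23.8+27.7 = 51.5; μ = α/κ = 23.8/51.5 = 0.4621.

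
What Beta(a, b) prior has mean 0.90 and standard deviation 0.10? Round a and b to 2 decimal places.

a = 7.20, b = 0.80

Variance = 0.10² = 0.0100. The moment-matching identity a+b = μ(1−μ)/Var − 1 gives
a+b = 0.0900/0.0100 − 1 = 8.0000, so a = μ·8.0000 = 7.20 and b = (1−μ)·8.0000 = 0.80.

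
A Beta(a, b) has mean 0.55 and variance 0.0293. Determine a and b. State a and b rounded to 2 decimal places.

a = 4.10, b = 3.35

By moment matching, a+b = μ(1−μ)/σ² − 1 = (0.55·0.45)/0.0293 − 1 = 8.4471 − 1 = 7.4471.
Since a/(a+b) = μ, a = 0.55·7.4471 = 4.10 and b = 0.45·7.4471 = 3.35.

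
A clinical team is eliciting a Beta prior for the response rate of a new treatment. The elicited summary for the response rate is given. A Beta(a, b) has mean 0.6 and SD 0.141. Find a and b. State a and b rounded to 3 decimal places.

a = 6.643, b = 4.429

Variance = 0.141² = 0.019881. The moment-matching identity a+b = μ(1−μ)/Var − 1 gives
a+b = 0.24/0.019881 − 1 = 11.0718, so a = μ·11.0718 = 6.643 and b = (1−μ)·11.0718 = 4.429.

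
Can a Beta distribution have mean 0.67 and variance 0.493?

A Beta with mean μ has variance μ(1−μ)/(α+β+1) < μ(1−μ).
Here μ(1−μ) = 0.67×0.33 = 0.2211, and 0.493 ≥ 0.2211.

No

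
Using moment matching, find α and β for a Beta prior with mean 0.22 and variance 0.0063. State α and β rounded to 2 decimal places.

α = 5.77, β = 20.47

Write ν = α+β; then α = μν and Var = μ(1−μ)/(ν+1).
ν = μ(1−μ)/Var − 1 = 0.1716/0.0063 − 1 = 26.2381.
α = 0.22·26.2381 = 5.77, β = 0.78·26.2381 = 20.47.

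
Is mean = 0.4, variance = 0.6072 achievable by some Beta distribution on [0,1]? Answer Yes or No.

No

The Beta variance bound is σ² < μ(1−μ).
Here μ(1−μ) = 0.4×0.6 = 0.24, and 0.6072 ≥ 0.24.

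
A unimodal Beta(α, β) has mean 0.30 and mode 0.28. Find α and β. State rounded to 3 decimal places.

α = 6.600, β = 15.400

Let s = α+β. Mean gives α = μs = 0.30s; mode gives (α−1)/(s−2) = 0.28.
Substituting: 0.30s − 1 = 0.28(s−2) = 0.28s − 0.56, so 0.02s = 0.44 and s = 22.0000.
Then α = 0.30×22.0000 = 6.600 and β = s−α = 15.400.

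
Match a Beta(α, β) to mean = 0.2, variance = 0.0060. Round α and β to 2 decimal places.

By moment matching, α+β = μ(1−μ)/σ² − 1 = (0.2·0.8)/0.0060 − 1 = 26.6667 − 1 = 25.6667.
Since α/(α+β) = μ, α = 0.2·25.6667 = 5.13 and β = 0.8·25.6667 = 20.53.

α = 5.13, β = 20.53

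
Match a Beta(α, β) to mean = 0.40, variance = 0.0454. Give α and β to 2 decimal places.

α = 1.71, β = 2.57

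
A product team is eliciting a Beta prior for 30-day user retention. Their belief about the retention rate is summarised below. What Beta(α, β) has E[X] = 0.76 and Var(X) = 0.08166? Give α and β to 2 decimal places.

α = 0.94, β = 0.30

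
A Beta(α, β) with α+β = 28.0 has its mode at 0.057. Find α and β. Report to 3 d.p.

For α,β>1 the mode is (α−1)/(α+β−2), so α = mode·(κ−2)+1 = 0.057×26.0+1 = 2.482.
And β = (1−mode)·(κ−2)+1 = 0.943×26.0+1 = 25.518.

α = 2.482, β = 25.518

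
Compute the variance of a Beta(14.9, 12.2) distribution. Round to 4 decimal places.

0.0088

μ = 14.9/27.1 = 0.549815; Var = μ(1−μ)/(α+β+1) = 0.2475184/28.1 = 0.0088.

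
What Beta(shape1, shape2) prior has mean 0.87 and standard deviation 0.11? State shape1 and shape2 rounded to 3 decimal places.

First σ² = 0.0121. Setting shape1 = μn, shape2 = (1−μ)n with n = shape1+shape2,
μ(1−μ)/(n+1) = 0.0121 ⇒ n+1 = 0.1131/0.0121 = 9.3471 ⇒ n = 8.3471.
Hence shape1 = 0.87×8.3471 = 7.262, shape2 = 0.13×8.3471 = 1.085.

shape1 = 7.262, shape2 = 1.085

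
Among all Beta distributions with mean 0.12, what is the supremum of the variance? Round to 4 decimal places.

0.1056

For fixed mean μ the Beta variance is μ(1−μ)/(α+β+1), increasing as α+β decreases.
Its least upper bound (not attained) is μ(1−μ) = 0.12·0.88 = 0.1056.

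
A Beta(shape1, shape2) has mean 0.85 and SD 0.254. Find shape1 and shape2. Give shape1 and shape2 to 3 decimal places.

shape1 = 0.830, shape2 = 0.146

Variance = 0.254² = 0.064516. The moment-matching identity shape1+shape2 = μ(1−μ)/Var − 1 gives
shape1+shape2 = 0.1275/0.064516 − 1 = 0.9763, so shape1 = μ·0.9763 = 0.830 and shape2 = (1−μ)·0.9763 = 0.146.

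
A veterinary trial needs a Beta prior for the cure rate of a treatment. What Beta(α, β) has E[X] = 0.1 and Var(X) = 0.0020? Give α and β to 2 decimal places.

Let s = α+β. The Beta variance is μ(1−μ)/(s+1).
So s+1 = μ(1−μ)/σ² = (0.1×0.9)/0.0020 = 0.09/0.0020 = 45.0000, giving s = 44.0000.
Then α = μs = 0.1×44.0000 = 4.40 and β = (1−μ)s = 0.9×44.0000 = 39.60.

α = 4.40, β = 39.60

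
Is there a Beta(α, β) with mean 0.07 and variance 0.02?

Yes

The Beta variance bound is σ² < μ(1−μ).
Here μ(1−μ) = 0.07×0.93 = 0.0651, and 0.02 < 0.0651.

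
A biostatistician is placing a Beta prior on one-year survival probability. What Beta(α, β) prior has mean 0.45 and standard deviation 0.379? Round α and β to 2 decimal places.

α = 0.33, β = 0.40

σ² = 0.379² = 0.143641.
With s = α+β, Var = μ(1−μ)/(s+1), so s+1 = (0.45×0.55)/0.143641 = 1.7230 and s = 0.7230.
α = μs = 0.33, β = (1−μ)s = 0.40.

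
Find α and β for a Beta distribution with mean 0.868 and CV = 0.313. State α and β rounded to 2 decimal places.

α = 0.48, β = 0.07

σ = CV·μ = 0.313×0.868 = 0.27168, so σ² = 0.073812.
s+1 = μ(1−μ)/σ² = 0.114576/0.073812 = 1.5523, so s = α+β = 0.5523.
α = μs = 0.48, β = (1−μ)s = 0.07.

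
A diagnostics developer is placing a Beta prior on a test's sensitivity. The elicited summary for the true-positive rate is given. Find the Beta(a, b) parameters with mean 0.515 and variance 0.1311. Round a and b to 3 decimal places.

a = 0.466, b = 0.439

Write ν = a+b; then a = μν and Var = μ(1−μ)/(ν+1).
ν = μ(1−μ)/Var − 1 = 0.249775/0.1311 − 1 = 0.9052.
a = 0.515·0.9052 = 0.466, b = 0.485·0.9052 = 0.439.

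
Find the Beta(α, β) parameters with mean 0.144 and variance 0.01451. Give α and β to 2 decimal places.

α = 1.08, β = 6.42

Write ν = α+β; then α = μν and Var = μ(1−μ)/(ν+1).
ν = μ(1−μ)/Var − 1 = 0.123264/0.01451 − 1 = 7.4951.
α = 0.144·7.4951 = 1.08, β = 0.856·7.4951 = 6.42.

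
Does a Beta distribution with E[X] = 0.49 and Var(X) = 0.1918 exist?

Yes

For any Beta, Var(X) < E[X]·(1−E[X]).
Here μ(1−μ) = 0.49×0.51 = 0.2499, and 0.1918 < 0.2499.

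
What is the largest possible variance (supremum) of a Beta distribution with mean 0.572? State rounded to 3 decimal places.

For fixed mean μ the Beta variance is μ(1−μ)/(α+β+1), increasing as α+β decreases.
Its least upper bound (not attained) is μ(1−μ) = 0.572·0.428 = 0.245.

0.245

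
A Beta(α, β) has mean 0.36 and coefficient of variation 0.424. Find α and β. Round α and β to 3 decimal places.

Var = (CV·μ)² = (0.424×0.36)² = 0.023299.
α+β = μ(1−μ)/Var − 1 = 0.2304/0.023299 − 1 = 8.8888.
Thus α = 0.36·8.8888 = 3.200 and β = 0.64·8.8888 = 5.689.

α = 3.200, β = 5.689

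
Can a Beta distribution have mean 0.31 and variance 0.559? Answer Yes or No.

No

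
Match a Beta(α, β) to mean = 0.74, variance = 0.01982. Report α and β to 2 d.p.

α = 6.44, β = 2.26

Write ν = α+β; then α = μν and Var = μ(1−μ)/(ν+1).
ν = μ(1−μ)/Var − 1 = 0.1924/0.01982 − 1 = 8.7074.
α = 0.74·8.7074 = 6.44, β = 0.26·8.7074 = 2.26.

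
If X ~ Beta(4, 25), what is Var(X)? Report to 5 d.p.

Var = αβ/[(α+β)²(α+β+1)] = (4×25)/(29²×30) = 100/25230 = 0.00396.

0.00396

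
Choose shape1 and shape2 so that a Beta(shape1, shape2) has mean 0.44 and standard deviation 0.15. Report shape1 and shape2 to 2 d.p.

First σ² = 0.0225. Setting shape1 = μn, shape2 = (1−μ)n with n = shape1+shape2,
μ(1−μ)/(n+1) = 0.0225 ⇒ n+1 = 0.2464/0.0225 = 10.9511 ⇒ n = 9.9511.
Hence shape1 = 0.44×9.9511 = 4.38, shape2 = 0.56×9.9511 = 5.57.

shape1 = 4.38, shape2 = 5.57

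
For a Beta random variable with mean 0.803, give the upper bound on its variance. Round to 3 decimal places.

0.158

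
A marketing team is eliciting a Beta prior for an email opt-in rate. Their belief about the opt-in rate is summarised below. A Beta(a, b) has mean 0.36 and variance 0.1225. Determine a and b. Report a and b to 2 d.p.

a = 0.32, b = 0.56

Let s = a+b. The Beta variance is μ(1−μ)/(s+1).
So s+1 = μ(1−μ)/σ² = (0.36×0.64)/0.1225 = 0.2304/0.1225 = 1.8808, giving s = 0.8808.
Then a = μs = 0.36×0.8808 = 0.32 and b = (1−μ)s = 0.64×0.8808 = 0.56.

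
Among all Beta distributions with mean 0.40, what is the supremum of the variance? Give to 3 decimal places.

0.240

Var = μ(1−μ)/(α+β+1), which approaches μ(1−μ) as α+β → 0.
So the supremum is μ(1−μ) = 0.40×0.60 = 0.240.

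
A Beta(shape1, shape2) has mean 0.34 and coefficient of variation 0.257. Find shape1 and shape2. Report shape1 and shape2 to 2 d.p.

Var = (CV·μ)² = (0.257×0.34)² = 0.007635.
shape1+shape2 = μ(1−μ)/Var − 1 = 0.2244/0.007635 − 1 = 28.3899.
Thus shape1 = 0.34·28.3899 = 9.65 and shape2 = 0.66·28.3899 = 18.74.

shape1 = 9.65, shape2 = 18.74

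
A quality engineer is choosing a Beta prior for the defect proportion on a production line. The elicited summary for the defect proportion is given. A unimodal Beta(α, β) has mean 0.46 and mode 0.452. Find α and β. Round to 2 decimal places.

Let s = α+β. Mean gives α = μs = 0.46s; mode gives (α−1)/(s−2) = 0.452.
Substituting: 0.46s − 1 = 0.452(s−2) = 0.452s − 0.904, so 0.008s = 0.096 and s = 12.0000.
Then α = 0.46×12.0000 = 5.52 and β = s−α = 6.48.

α = 5.52, β = 6.48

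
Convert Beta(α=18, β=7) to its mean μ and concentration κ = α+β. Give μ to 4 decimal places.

μ = 0.7200, κ = 25

κ = α+β = 18+7 = 25; μ = α/κ = 18/25 = 0.7200.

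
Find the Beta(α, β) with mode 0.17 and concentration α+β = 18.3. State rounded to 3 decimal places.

Since the density peak of Beta(α,β) is at (α−1)/(α+β−2),
α = 1 + 0.17(18.3−2) = 3.771 and β = 18.3 − 3.771 = 14.529.

α = 3.771, β = 14.529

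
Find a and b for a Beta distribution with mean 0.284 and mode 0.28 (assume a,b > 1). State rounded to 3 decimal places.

a = 31.240, b = 78.760

With s = a+b: μ = a/s and mode = (a−1)/(s−2). Eliminating a = μs,
μs − 1 = m(s−2) ⇒ s(μ−m) = 1−2m ⇒ s = 0.44/0.004 = 110.0000.
So a = μs = 31.240, b = (1−μ)s = 78.760.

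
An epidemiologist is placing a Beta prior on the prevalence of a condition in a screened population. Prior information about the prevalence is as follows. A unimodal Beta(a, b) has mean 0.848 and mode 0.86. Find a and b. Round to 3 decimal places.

a = 50.880, b = 9.120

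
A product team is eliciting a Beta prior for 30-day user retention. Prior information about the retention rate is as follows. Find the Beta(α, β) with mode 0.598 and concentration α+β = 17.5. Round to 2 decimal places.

α = 10.27, β = 7.23

For α,β>1 the mode is (α−1)/(α+β−2), so α = mode·(κ−2)+1 = 0.598×15.5+1 = 10.27.
And β = (1−mode)·(κ−2)+1 = 0.402×15.5+1 = 7.23.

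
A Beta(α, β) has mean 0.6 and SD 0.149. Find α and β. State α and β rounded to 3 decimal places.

α = 5.886, β = 3.924

σ² = 0.149² = 0.022201.
With s = α+β, Var = μ(1−μ)/(s+1), so s+1 = (0.6×0.4)/0.022201 = 10.8103 and s = 9.8103.
α = μs = 5.886, β = (1−μ)s = 3.924.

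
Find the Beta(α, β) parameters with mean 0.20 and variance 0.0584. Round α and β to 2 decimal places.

By moment matching, α+β = μ(1−μ)/σ² − 1 = (0.20·0.80)/0.0584 − 1 = 2.7397 − 1 = 1.7397.
Since α/(α+β) = μ, α = 0.20·1.7397 = 0.35 and β = 0.80·1.7397 = 1.39.

α = 0.35, β = 1.39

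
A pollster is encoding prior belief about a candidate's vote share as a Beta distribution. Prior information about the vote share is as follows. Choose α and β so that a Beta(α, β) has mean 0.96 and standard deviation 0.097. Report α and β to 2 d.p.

α = 2.96, β = 0.12

Variance = 0.097² = 0.009409. The moment-matching identity α+β = μ(1−μ)/Var − 1 gives
α+β = 0.0384/0.009409 − 1 = 3.0812, so α = μ·3.0812 = 2.96 and β = (1−μ)·3.0812 = 0.12.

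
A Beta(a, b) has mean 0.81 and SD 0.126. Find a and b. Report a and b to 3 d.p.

a = 7.042, b = 1.652

σ² = 0.126² = 0.015876.
With s = a+b, Var = μ(1−μ)/(s+1), so s+1 = (0.81×0.19)/0.015876 = 9.6939 and s = 8.6939.
a = μs = 7.042, b = (1−μ)s = 1.652.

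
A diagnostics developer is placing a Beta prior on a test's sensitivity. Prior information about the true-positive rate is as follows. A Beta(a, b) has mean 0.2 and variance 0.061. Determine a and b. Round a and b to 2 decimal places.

By moment matching, a+b = μ(1−μ)/σ² − 1 = (0.2·0.8)/0.061 − 1 = 2.6230 − 1 = 1.6230.
Since a/(a+b) = μ, a = 0.2·1.6230 = 0.32 and b = 0.8·1.6230 = 1.30.

a = 0.32, b = 1.30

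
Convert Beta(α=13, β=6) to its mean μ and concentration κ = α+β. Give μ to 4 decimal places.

κ = α+β = 13+6 = 19; μ = α/κ = 13/19 = 0.6842.

μ = 0.6842, κ = 19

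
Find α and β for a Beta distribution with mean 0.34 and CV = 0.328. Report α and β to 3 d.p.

Var = (CV·μ)² = (0.328×0.34)² = 0.012437.
α+β = μ(1−μ)/Var − 1 = 0.2244/0.012437 − 1 = 17.0434.
Thus α = 0.34·17.0434 = 5.795 and β = 0.66·17.0434 = 11.249.

α = 5.795, β = 11.249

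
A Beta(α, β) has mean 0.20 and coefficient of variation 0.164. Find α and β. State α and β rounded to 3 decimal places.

Var = (CV·μ)² = (0.164×0.20)² = 0.001076.
α+β = μ(1−μ)/Var − 1 = 0.1600/0.001076 − 1 = 147.7210.
Thus α = 0.20·147.7210 = 29.544 and β = 0.80·147.7210 = 118.177.

α = 29.544, β = 118.177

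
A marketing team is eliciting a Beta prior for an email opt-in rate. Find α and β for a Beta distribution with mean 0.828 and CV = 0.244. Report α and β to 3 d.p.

α = 2.061, β = 0.428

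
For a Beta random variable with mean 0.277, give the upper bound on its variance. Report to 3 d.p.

0.200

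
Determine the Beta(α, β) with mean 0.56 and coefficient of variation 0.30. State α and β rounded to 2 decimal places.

α = 4.33, β = 3.40

Var = (CV·μ)² = (0.30×0.56)² = 0.028224.
α+β = μ(1−μ)/Var − 1 = 0.2464/0.028224 − 1 = 7.7302.
Thus α = 0.56·7.7302 = 4.33 and β = 0.44·7.7302 = 3.40.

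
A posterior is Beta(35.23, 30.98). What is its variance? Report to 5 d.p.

0.00370

Var = αβ/[(α+β)²(α+β+1)] = (35.23×30.98)/(66.21²×67.21) = 1091.4254/294632.785161 = 0.00370.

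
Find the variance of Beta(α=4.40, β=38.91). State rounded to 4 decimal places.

μ = 4.40/43.31 = 0.101593; Var = μ(1−μ)/(α+β+1) = 0.0912720/44.31 = 0.0021.

0.0021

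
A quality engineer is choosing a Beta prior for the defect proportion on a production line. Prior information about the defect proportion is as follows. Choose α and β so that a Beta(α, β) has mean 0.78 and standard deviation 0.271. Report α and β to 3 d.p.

First σ² = 0.073441. Setting α = μn, β = (1−μ)n with n = α+β,
μ(1−μ)/(n+1) = 0.073441 ⇒ n+1 = 0.1716/0.073441 = 2.3366 ⇒ n = 1.3366.
Hence α = 0.78×1.3366 = 1.043, β = 0.22×1.3366 = 0.294.

α = 1.043, β = 0.294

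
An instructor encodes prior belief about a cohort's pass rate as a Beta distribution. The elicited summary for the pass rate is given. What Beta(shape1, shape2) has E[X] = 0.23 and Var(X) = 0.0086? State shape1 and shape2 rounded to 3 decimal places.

shape1 = 4.506, shape2 = 15.087

Write ν = shape1+shape2; then shape1 = μν and Var = μ(1−μ)/(ν+1).
ν = μ(1−μ)/Var − 1 = 0.1771/0.0086 − 1 = 19.5930.
shape1 = 0.23·19.5930 = 4.506, shape2 = 0.77·19.5930 = 15.087.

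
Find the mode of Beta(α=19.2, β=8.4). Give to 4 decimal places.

0.7109

The density x^(α−1)(1−x)^(β−1) is maximised at (α−1)/(α+β−2) = 18.2/25.6 = 0.7109.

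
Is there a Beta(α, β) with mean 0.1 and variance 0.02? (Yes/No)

Yes

For any Beta, Var(X) < E[X]·(1−E[X]).
Here μ(1−μ) = 0.1×0.9 = 0.09, and 0.02 < 0.09.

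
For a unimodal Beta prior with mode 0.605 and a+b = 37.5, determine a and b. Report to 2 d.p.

a = 22.48, b = 15.02

Mode = (a−1)/(κ−2) with κ = a+b, so a−1 = 0.605·35.5 = 21.48.
a = 22.48; b = κ − a = 15.02.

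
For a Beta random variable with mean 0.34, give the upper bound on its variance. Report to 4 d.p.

0.2244

Var = μ(1−μ)/(α+β+1), which approaches μ(1−μ) as α+β → 0.
So the supremum is μ(1−μ) = 0.34×0.66 = 0.2244.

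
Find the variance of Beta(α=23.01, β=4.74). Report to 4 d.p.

0.0049

α+β = 27.75 and αβ = 109.0674, so Var = αβ/[(α+β)²(α+β+1)] = 109.0674/22139.296875 = 0.0049.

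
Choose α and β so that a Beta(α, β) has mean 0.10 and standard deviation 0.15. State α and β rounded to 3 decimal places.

Variance = 0.15² = 0.0225. The moment-matching identity α+β = μ(1−μ)/Var − 1 gives
α+β = 0.0900/0.0225 − 1 = 3.0000, so α = μ·3.0000 = 0.300 and β = (1−μ)·3.0000 = 2.700.

α = 0.300, β = 2.700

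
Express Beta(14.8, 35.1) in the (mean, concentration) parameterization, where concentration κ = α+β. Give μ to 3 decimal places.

κ = α+β = 14.8+35.1 = 49.9; μ = α/κ = 14.8/49.9 = 0.297.

μ = 0.297, κ = 49.9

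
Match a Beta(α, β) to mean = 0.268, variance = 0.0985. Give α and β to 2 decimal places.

α = 0.27, β = 0.73

By moment matching, α+β = μ(1−μ)/σ² − 1 = (0.268·0.732)/0.0985 − 1 = 1.9916 − 1 = 0.9916.
Since α/(α+β) = μ, α = 0.268·0.9916 = 0.27 and β = 0.732·0.9916 = 0.73.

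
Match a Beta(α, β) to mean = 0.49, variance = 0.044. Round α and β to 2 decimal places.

α = 2.29, β = 2.39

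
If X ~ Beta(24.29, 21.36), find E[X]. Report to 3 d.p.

0.532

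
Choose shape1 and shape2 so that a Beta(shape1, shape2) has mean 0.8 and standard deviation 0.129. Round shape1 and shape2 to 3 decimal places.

First σ² = 0.016641. Setting shape1 = μn, shape2 = (1−μ)n with n = shape1+shape2,
μ(1−μ)/(n+1) = 0.016641 ⇒ n+1 = 0.16/0.016641 = 9.6148 ⇒ n = 8.6148.
Hence shape1 = 0.8×8.6148 = 6.892, shape2 = 0.2×8.6148 = 1.723.

shape1 = 6.892, shape2 = 1.723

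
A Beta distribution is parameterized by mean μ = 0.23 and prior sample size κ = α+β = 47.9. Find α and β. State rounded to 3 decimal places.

α = 11.017, β = 36.883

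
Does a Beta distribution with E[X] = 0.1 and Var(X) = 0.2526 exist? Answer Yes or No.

A Beta with mean μ has variance μ(1−μ)/(α+β+1) < μ(1−μ).
Here μ(1−μ) = 0.1×0.9 = 0.09, and 0.2526 ≥ 0.09.

No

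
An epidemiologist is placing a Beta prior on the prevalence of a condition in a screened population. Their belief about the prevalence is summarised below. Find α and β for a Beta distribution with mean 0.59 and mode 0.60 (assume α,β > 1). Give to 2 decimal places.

With s = α+β: μ = α/s and mode = (α−1)/(s−2). Eliminating α = μs,
μs − 1 = m(s−2) ⇒ s(μ−m) = 1−2m ⇒ s = -0.20/-0.01 = 20.0000.
So α = μs = 11.80, β = (1−μ)s = 8.20.

α = 11.80, β = 8.20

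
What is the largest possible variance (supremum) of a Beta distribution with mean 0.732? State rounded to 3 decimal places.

0.196

For fixed mean μ the Beta variance is μ(1−μ)/(α+β+1), increasing as α+β decreases.
Its least upper bound (not attained) is μ(1−μ) = 0.732·0.268 = 0.196.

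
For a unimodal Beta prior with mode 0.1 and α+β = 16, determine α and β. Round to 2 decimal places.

For α,β>1 the mode is (α−1)/(α+β−2), so α = mode·(κ−2)+1 = 0.1×14+1 = 2.40.
And β = (1−mode)·(κ−2)+1 = 0.9×14+1 = 13.60.

α = 2.40, β = 13.60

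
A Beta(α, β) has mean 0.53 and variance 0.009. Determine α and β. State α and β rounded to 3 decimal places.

Write ν = α+β; then α = μν and Var = μ(1−μ)/(ν+1).
ν = μ(1−μ)/Var − 1 = 0.2491/0.009 − 1 = 26.6778.
α = 0.53·26.6778 = 14.139, β = 0.47·26.6778 = 12.539.

α = 14.139, β = 12.539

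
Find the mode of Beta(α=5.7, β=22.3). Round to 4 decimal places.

The density x^(α−1)(1−x)^(β−1) is maximised at (α−1)/(α+β−2) = 4.7/26.0 = 0.1808.

0.1808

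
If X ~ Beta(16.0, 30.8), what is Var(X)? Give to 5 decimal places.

0.00471

μ = 16.0/46.8 = 0.341880; Var = μ(1−μ)/(α+β+1) = 0.2249982/47.8 = 0.00471.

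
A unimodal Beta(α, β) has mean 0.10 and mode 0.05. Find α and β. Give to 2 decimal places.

α = 1.80, β = 16.20

Let s = α+β. Mean gives α = μs = 0.10s; mode gives (α−1)/(s−2) = 0.05.
Substituting: 0.10s − 1 = 0.05(s−2) = 0.05s − 0.10, so 0.05s = 0.90 and s = 18.0000.
Then α = 0.10×18.0000 = 1.80 and β = s−α = 16.20.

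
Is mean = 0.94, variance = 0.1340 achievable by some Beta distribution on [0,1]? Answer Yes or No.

No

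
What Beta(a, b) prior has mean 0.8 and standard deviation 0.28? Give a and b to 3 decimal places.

First σ² = 0.0784. Setting a = μn, b = (1−μ)n with n = a+b,
μ(1−μ)/(n+1) = 0.0784 ⇒ n+1 = 0.16/0.0784 = 2.0408 ⇒ n = 1.0408.
Hence a = 0.8×1.0408 = 0.833, b = 0.2×1.0408 = 0.208.

a = 0.833, b = 0.208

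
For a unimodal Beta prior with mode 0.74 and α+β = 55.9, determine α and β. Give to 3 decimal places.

Since the density peak of Beta(α,β) is at (α−1)/(α+β−2),
α = 1 + 0.74(55.9−2) = 40.886 and β = 55.9 − 40.886 = 15.014.

α = 40.886, β = 15.014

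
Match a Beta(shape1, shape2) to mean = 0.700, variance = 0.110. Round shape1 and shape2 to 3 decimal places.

Let s = shape1+shape2. The Beta variance is μ(1−μ)/(s+1).
So s+1 = μ(1−μ)/σ² = (0.700×0.300)/0.110 = 0.210000/0.110 = 1.9091, giving s = 0.9091.
Then shape1 = μs = 0.700×0.9091 = 0.636 and shape2 = (1−μ)s = 0.300×0.9091 = 0.273.

shape1 = 0.636, shape2 = 0.273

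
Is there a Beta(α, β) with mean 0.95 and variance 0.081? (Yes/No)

For any Beta, Var(X) < E[X]·(1−E[X]).
Here μ(1−μ) = 0.95×0.05 = 0.0475, and 0.081 ≥ 0.0475.

No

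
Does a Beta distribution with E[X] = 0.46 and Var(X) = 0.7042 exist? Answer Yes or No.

No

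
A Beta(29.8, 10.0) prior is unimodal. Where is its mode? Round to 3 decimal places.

0.762

With α,β > 1, mode = (α−1)/(α+β−2) = 28.8/37.8 = 0.762.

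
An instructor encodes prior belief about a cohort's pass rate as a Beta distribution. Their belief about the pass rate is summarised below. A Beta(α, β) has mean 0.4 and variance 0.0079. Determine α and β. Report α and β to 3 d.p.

By moment matching, α+β = μ(1−μ)/σ² − 1 = (0.4·0.6)/0.0079 − 1 = 30.3797 − 1 = 29.3797.
Since α/(α+β) = μ, α = 0.4·29.3797 = 11.752 and β = 0.6·29.3797 = 17.628.

α = 11.752, β = 17.628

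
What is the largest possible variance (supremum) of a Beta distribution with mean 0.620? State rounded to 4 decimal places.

For fixed mean μ the Beta variance is μ(1−μ)/(α+β+1), increasing as α+β decreases.
Its least upper bound (not attained) is μ(1−μ) = 0.620·0.380 = 0.2356.

0.2356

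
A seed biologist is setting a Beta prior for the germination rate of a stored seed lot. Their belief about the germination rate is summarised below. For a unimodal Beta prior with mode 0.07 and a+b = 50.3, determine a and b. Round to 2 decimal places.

a = 4.38, b = 45.92

Mode = (a−1)/(κ−2) with κ = a+b, so a−1 = 0.07·48.3 = 3.38.
a = 4.38; b = κ − a = 45.92.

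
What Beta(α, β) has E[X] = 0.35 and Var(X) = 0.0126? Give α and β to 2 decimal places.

By moment matching, α+β = μ(1−μ)/σ² − 1 = (0.35·0.65)/0.0126 − 1 = 18.0556 − 1 = 17.0556.
Since α/(α+β) = μ, α = 0.35·17.0556 = 5.97 and β = 0.65·17.0556 = 11.09.

α = 5.97, β = 11.09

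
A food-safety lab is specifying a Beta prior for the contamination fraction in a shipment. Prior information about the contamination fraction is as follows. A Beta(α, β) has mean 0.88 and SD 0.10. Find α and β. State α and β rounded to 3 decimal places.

First σ² = 0.0100. Setting α = μn, β = (1−μ)n with n = α+β,
μ(1−μ)/(n+1) = 0.0100 ⇒ n+1 = 0.1056/0.0100 = 10.5600 ⇒ n = 9.5600.
Hence α = 0.88×9.5600 = 8.413, β = 0.12×9.5600 = 1.147.

α = 8.413, β = 1.147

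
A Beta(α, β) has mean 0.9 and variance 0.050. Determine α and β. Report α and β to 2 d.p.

α = 0.72, β = 0.08

Let s = α+β. The Beta variance is μ(1−μ)/(s+1).
So s+1 = μ(1−μ)/σ² = (0.9×0.1)/0.050 = 0.09/0.050 = 1.8000, giving s = 0.8000.
Then α = μs = 0.9×0.8000 = 0.72 and β = (1−μ)s = 0.1×0.8000 = 0.08.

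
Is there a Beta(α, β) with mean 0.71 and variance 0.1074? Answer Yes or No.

Yes

A Beta with mean μ has variance μ(1−μ)/(α+β+1) < μ(1−μ).
Here μ(1−μ) = 0.71×0.29 = 0.2059, and 0.1074 < 0.2059.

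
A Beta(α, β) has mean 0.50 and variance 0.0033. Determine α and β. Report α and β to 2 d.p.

α = 37.38, β = 37.38

Let s = α+β. The Beta variance is μ(1−μ)/(s+1).
So s+1 = μ(1−μ)/σ² = (0.50×0.50)/0.0033 = 0.2500/0.0033 = 75.7576, giving s = 74.7576.
Then α = μs = 0.50×74.7576 = 37.38 and β = (1−μ)s = 0.50×74.7576 = 37.38.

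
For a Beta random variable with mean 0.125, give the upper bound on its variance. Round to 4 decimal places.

0.1094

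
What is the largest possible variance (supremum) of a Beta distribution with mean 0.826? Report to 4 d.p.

0.1437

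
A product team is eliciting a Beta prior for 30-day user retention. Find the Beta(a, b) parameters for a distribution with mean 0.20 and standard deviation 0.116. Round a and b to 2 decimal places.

First σ² = 0.013456. Setting a = μn, b = (1−μ)n with n = a+b,
μ(1−μ)/(n+1) = 0.013456 ⇒ n+1 = 0.1600/0.013456 = 11.8906 ⇒ n = 10.8906.
Hence a = 0.20×10.8906 = 2.18, b = 0.80×10.8906 = 8.71.

a = 2.18, b = 8.71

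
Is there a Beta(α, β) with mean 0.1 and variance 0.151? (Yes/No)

A Beta with mean μ has variance μ(1−μ)/(α+β+1) < μ(1−μ).
Here μ(1−μ) = 0.1×0.9 = 0.09, and 0.151 ≥ 0.09.

No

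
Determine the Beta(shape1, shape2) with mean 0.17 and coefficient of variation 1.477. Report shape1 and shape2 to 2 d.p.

shape1 = 0.21, shape2 = 1.03

Var = (CV·μ)² = (1.477×0.17)² = 0.063046.
shape1+shape2 = μ(1−μ)/Var − 1 = 0.1411/0.063046 − 1 = 1.2380.
Thus shape1 = 0.17·1.2380 = 0.21 and shape2 = 0.83·1.2380 = 1.03.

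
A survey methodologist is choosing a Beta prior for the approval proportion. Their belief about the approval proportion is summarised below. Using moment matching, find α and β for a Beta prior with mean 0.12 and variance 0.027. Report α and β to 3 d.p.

By moment matching, α+β = μ(1−μ)/σ² − 1 = (0.12·0.88)/0.027 − 1 = 3.9111 − 1 = 2.9111.
Since α/(α+β) = μ, α = 0.12·2.9111 = 0.349 and β = 0.88·2.9111 = 2.562.

α = 0.349, β = 2.562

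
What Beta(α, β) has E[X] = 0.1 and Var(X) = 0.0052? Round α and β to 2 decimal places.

By moment matching, α+β = μ(1−μ)/σ² − 1 = (0.1·0.9)/0.0052 − 1 = 17.3077 − 1 = 16.3077.
Since α/(α+β) = μ, α = 0.1·16.3077 = 1.63 and β = 0.9·16.3077 = 14.68.

α = 1.63, β = 14.68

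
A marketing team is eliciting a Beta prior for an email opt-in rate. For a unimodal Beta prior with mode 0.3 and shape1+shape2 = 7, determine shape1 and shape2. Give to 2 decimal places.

Since the density peak of Beta(shape1,shape2) is at (shape1−1)/(shape1+shape2−2),
shape1 = 1 + 0.3(7−2) = 2.50 and shape2 = 7 − 2.50 = 4.50.

shape1 = 2.50, shape2 = 4.50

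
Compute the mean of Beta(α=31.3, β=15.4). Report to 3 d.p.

The Beta mean is α/(α+β) = 31.3/(31.3+15.4) = 0.670.

0.670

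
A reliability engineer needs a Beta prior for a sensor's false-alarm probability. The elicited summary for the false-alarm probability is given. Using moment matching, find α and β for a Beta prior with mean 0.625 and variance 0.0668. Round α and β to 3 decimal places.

By moment matching, α+β = μ(1−μ)/σ² − 1 = (0.625·0.375)/0.0668 − 1 = 3.5086 − 1 = 2.5086.
Since α/(α+β) = μ, α = 0.625·2.5086 = 1.568 and β = 0.375·2.5086 = 0.941.

α = 1.568, β = 0.941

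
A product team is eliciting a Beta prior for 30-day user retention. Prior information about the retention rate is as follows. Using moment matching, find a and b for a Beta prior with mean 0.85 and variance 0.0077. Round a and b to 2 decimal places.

By moment matching, a+b = μ(1−μ)/σ² − 1 = (0.85·0.15)/0.0077 − 1 = 16.5584 − 1 = 15.5584.
Since a/(a+b) = μ, a = 0.85·15.5584 = 13.22 and b = 0.15·15.5584 = 2.33.

a = 13.22, b = 2.33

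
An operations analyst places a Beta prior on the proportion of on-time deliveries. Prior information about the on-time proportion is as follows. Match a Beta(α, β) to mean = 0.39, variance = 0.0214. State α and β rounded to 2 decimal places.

Write ν = α+β; then α = μν and Var = μ(1−μ)/(ν+1).
ν = μ(1−μ)/Var − 1 = 0.2379/0.0214 − 1 = 10.1168.
α = 0.39·10.1168 = 3.95, β = 0.61·10.1168 = 6.17.

α = 3.95, β = 6.17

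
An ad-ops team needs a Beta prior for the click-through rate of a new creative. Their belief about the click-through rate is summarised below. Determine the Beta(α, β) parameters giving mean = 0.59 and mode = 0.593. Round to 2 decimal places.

Let s = α+β. Mean gives α = μs = 0.59s; mode gives (α−1)/(s−2) = 0.593.
Substituting: 0.59s − 1 = 0.593(s−2) = 0.593s − 1.186, so -0.003s = -0.186 and s = 62.0000.
Then α = 0.59×62.0000 = 36.58 and β = s−α = 25.42.

α = 36.58, β = 25.42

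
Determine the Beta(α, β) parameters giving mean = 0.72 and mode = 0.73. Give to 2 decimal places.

α = 33.12, β = 12.88

With s = α+β: μ = α/s and mode = (α−1)/(s−2). Eliminating α = μs,
μs − 1 = m(s−2) ⇒ s(μ−m) = 1−2m ⇒ s = -0.46/-0.01 = 46.0000.
So α = μs = 33.12, β = (1−μ)s = 12.88.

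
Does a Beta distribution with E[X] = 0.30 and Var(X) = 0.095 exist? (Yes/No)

Yes

A Beta with mean μ has variance μ(1−μ)/(α+β+1) < μ(1−μ).
Here μ(1−μ) = 0.30×0.70 = 0.2100, and 0.095 < 0.2100.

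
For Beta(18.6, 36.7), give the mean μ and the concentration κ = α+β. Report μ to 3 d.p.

μ = 0.336, κ = 55.3

κ = α+β = 18.6+36.7 = 55.3; μ = α/κ = 18.6/55.3 = 0.336.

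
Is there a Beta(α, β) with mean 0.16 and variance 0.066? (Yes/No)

Yes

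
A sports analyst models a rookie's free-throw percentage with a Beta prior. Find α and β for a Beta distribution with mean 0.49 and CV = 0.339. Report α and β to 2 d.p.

Var = (CV·μ)² = (0.339×0.49)² = 0.027593.
α+β = μ(1−μ)/Var − 1 = 0.2499/0.027593 − 1 = 8.0568.
Thus α = 0.49·8.0568 = 3.95 and β = 0.51·8.0568 = 4.11.

α = 3.95, β = 4.11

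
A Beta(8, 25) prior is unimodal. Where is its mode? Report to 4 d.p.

With α,β > 1, mode = (α−1)/(α+β−2) = 7/31 = 0.2258.

0.2258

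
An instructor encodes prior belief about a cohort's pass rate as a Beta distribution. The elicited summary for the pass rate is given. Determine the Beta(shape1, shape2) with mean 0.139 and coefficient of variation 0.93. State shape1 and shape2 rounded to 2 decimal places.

Var = (CV·μ)² = (0.93×0.139)² = 0.016711.
shape1+shape2 = μ(1−μ)/Var − 1 = 0.119679/0.016711 − 1 = 6.1618.
Thus shape1 = 0.139·6.1618 = 0.86 and shape2 = 0.861·6.1618 = 5.31.

shape1 = 0.86, shape2 = 5.31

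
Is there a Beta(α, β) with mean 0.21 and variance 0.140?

Yes

For any Beta, Var(X) < E[X]·(1−E[X]).
Here μ(1−μ) = 0.21×0.79 = 0.1659, and 0.140 < 0.1659.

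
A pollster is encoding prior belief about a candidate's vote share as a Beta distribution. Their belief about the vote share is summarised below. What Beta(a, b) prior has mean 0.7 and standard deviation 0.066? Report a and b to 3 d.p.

a = 33.047, b = 14.163

Variance = 0.066² = 0.004356. The moment-matching identity a+b = μ(1−μ)/Var − 1 gives
a+b = 0.21/0.004356 − 1 = 47.2094, so a = μ·47.2094 = 33.047 and b = (1−μ)·47.2094 = 14.163.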